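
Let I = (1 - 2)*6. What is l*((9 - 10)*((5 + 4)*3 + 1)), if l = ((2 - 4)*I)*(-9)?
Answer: 3024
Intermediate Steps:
I = -6 (I = -1*6 = -6)
l = -108 (l = ((2 - 4)*(-6))*(-9) = -2*(-6)*(-9) = 12*(-9) = -108)
l*((9 - 10)*((5 + 4)*3 + 1)) = -108*(9 - 10)*((5 + 4)*3 + 1) = -(-108)*(9*3 + 1) = -(-108)*(27 + 1) = -(-108)*28 = -108*(-28) = 3024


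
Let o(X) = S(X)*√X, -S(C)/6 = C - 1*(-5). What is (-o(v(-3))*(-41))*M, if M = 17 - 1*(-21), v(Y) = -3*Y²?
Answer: 616968*I*√3 ≈ 1.0686e+6*I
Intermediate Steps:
S(C) = -30 - 6*C (S(C) = -6*(C - 1*(-5)) = -6*(C + 5) = -6*(5 + C) = -30 - 6*C)
o(X) = √X*(-30 - 6*X) (o(X) = (-30 - 6*X)*√X = √X*(-30 - 6*X))
M = 38 (M = 17 + 21 = 38)
(-o(v(-3))*(-41))*M = (-6*√(-3*(-3)²)*(-5 - (-3)*(-3)²)*(-41))*38 = (-6*√(-3*9)*(-5 - (-3)*9)*(-41))*38 = (-6*√(-27)*(-5 - 1*(-27))*(-41))*38 = (-6*3*I*√3*(-5 + 27)*(-41))*38 = (-6*3*I*√3*22*(-41))*38 = (-396*I*√3*(-41))*38 = (16236*I*√3)*38 = 616968*I*√3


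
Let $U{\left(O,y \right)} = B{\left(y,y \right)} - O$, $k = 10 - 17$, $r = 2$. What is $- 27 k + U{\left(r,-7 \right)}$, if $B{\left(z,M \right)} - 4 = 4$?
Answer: $195$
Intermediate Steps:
$B{\left(z,M \right)} = 8$ ($B{\left(z,M \right)} = 4 + 4 = 8$)
$k = -7$
$U{\left(O,y \right)} = 8 - O$
$- 27 k + U{\left(r,-7 \right)} = \left(-27\right) \left(-7\right) + \left(8 - 2\right) = 189 + \left(8 - 2\right) = 189 + 6 = 195$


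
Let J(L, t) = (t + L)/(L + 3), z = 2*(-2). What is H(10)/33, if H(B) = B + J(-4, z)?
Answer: 6/11 ≈ 0.54545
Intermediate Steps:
z = -4
J(L, t) = (L + t)/(3 + L)
H(B) = 8 + B (H(B) = B + (-4 - 4)/(3 - 4) = B - 8/(-1) = B - 1*(-8) = B + 8 = 8 + B)
H(10)/33 = (8 + 10)/33 = 18*(1/33) = 6/11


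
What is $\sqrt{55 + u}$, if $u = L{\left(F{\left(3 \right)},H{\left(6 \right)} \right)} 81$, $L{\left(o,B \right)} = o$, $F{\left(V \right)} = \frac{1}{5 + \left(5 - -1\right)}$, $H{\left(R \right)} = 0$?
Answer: $\frac{7 \sqrt{154}}{11} \approx 7.8971$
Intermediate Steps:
$F{\left(V \right)} = \frac{1}{11}$ ($F{\left(V \right)} = \frac{1}{5 + \left(5 + 1\right)} = \frac{1}{5 + 6} = \frac{1}{11}$)
$u = \frac{81}{11}$ ($u = \frac{1}{11} \cdot 81 = \frac{81}{11} \approx 7.3636$)
$\sqrt{55 + u} = \sqrt{55 + \frac{81}{11}} = \sqrt{\frac{686}{11}} = \frac{7 \sqrt{154}}{11}$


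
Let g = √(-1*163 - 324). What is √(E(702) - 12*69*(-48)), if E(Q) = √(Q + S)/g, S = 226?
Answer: 2*√(2356511184 - 487*I*√28246)/487 ≈ 199.36 - 0.0034621*I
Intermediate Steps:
g = I*√487 (g = √(-163 - 324) = √(-487) = I*√487 ≈ 22.068*I)
E(Q) = -I*√487*√(226 + Q)/487 (E(Q) = √(Q + 226)/((I*√487)) = √(226 + Q)*(-I*√487/487) = -I*√487*√(226 + Q)/487)
√(E(702) - 12*69*(-48)) = √(-I*√487*√(226 + 702)/487 - 12*69*(-48)) = √(-I*√487*√928/487 - 828*(-48)) = √(-I*√487*4*√58/487 + 39744) = √(-4*I*√28246/487 + 39744) = √(39744 - 4*I*√28246/487)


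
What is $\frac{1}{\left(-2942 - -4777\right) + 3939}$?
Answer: $\frac{1}{5774} \approx 0.00017319$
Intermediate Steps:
$\frac{1}{\left(-2942 - -4777\right) + 3939} = \frac{1}{\left(-2942 + 4777\right) + 3939} = \frac{1}{1835 + 3939} = \frac{1}{5774}$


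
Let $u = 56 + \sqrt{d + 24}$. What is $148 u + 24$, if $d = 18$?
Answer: $8312 + 148 \sqrt{42} \approx 9271.2$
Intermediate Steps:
$u = 56 + \sqrt{42}$ ($u = 56 + \sqrt{18 + 24} = 56 + \sqrt{42} \approx 62.481$)
$148 u + 24 = 148 \left(56 + \sqrt{42}\right) + 24 = \left(8288 + 148 \sqrt{42}\right) + 24 = 8312 + 148 \sqrt{42}$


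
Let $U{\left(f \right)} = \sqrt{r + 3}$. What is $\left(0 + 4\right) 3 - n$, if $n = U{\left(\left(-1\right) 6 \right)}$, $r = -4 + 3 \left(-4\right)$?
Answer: $12 - i \sqrt{13} \approx 12.0 - 3.6056 i$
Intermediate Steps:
$r = -16$ ($r = -4 - 12 = -16$)
$U{\left(f \right)} = i \sqrt{13}$ ($U{\left(f \right)} = \sqrt{-16 + 3} = \sqrt{-13} = i \sqrt{13}$)
$n = i \sqrt{13} \approx 3.6056 i$
$\left(0 + 4\right) 3 - n = \left(0 + 4\right) 3 - i \sqrt{13} = 4 \cdot 3 - i \sqrt{13} = 12 - i \sqrt{13}$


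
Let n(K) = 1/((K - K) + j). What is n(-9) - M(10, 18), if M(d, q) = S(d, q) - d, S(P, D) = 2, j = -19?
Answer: 151/19 ≈ 7.9474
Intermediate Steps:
M(d, q) = 2 - d
n(K) = -1/19 (n(K) = 1/((K - K) - 19) = 1/(0 - 19) = 1/(-19) = -1/19)
n(-9) - M(10, 18) = -1/19 - (2 - 1*10) = -1/19 - (2 - 10) = -1/19 - 1*(-8) = -1/19 + 8 = 151/19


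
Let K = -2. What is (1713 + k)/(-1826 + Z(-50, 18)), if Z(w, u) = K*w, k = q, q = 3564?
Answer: -5277/1726 ≈ -3.0574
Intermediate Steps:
k = 3564
Z(w, u) = -2*w
(1713 + k)/(-1826 + Z(-50, 18)) = (1713 + 3564)/(-1826 - 2*(-50)) = 5277/(-1826 + 100) = 5277/(-1726) = 5277*(-1/1726) = -5277/1726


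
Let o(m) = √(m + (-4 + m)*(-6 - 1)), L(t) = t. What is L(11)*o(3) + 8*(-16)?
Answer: -128 + 11*√10 ≈ -93.215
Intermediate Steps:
o(m) = √(28 - 6*m) (o(m) = √(m + (-4 + m)*(-7)) = √(m + (28 - 7*m)) = √(28 - 6*m))
L(11)*o(3) + 8*(-16) = 11*√(28 - 6*3) + 8*(-16) = 11*√(28 - 18) - 128 = 11*√10 - 128 = -128 + 11*√10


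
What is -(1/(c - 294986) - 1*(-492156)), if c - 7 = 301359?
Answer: -3139955281/6380 ≈ -4.9216e+5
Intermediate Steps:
c = 301366 (c = 7 + 301359 = 301366)
-(1/(c - 294986) - 1*(-492156)) = -(1/(301366 - 294986) - 1*(-492156)) = -(1/6380 + 492156) = -1*3139955281/6380 = -3139955281/6380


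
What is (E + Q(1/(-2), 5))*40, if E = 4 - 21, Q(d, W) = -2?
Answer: -760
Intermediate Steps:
E = -17
(E + Q(1/(-2), 5))*40 = (-17 - 2)*40 = -19*40 = -760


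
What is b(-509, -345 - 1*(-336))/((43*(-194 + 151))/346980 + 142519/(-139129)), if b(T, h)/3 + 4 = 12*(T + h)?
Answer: 900811134637200/49708492141 ≈ 18122.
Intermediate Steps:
b(T, h) = -12 + 36*T + 36*h (b(T, h) = -12 + 3*(12*(T + h)) = -12 + 3*(12*T + 12*h) = -12 + (36*T + 36*h) = -12 + 36*T + 36*h)
b(-509, -345 - 1*(-336))/((43*(-194 + 151))/346980 + 142519/(-139129)) = (-12 + 36*(-509) + 36*(-345 - 1*(-336)))/((43*(-194 + 151))/346980 + 142519/(-139129)) = (-12 - 18324 + 36*(-345 + 336))/((43*(-43))*(1/346980) + 142519*(-1/139129)) = (-12 - 18324 + 36*(-9))/(-1849*1/346980 - 142519/139129) = (-12 - 18324 - 324)/(-1849/346980 - 142519/139129) = -18660/(-49708492141/48274980420) = -18660*(-48274980420/49708492141) = 900811134637200/49708492141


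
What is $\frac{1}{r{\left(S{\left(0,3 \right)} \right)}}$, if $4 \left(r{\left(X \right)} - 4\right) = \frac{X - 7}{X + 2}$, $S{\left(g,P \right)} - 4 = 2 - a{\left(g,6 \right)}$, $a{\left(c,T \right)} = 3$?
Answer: $\frac{5}{19} \approx 0.26316$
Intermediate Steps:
$S{\left(g,P \right)} = 3$ ($S{\left(g,P \right)} = 4 + \left(2 - 3\right) = 4 - 1 = 3$)
$r{\left(X \right)} = 4 + \frac{-7 + X}{4 \left(2 + X\right)}$ ($r{\left(X \right)} = 4 + \frac{\left(X - 7\right) \frac{1}{X + 2}}{4} = 4 + \frac{\left(-7 + X\right) \frac{1}{2 + X}}{4} = 4 + \frac{\frac{1}{2 + X} \left(-7 + X\right)}{4} = 4 + \frac{-7 + X}{4 \left(2 + X\right)}$)
$\frac{1}{r{\left(S{\left(0,3 \right)} \right)}} = \frac{1}{\frac{1}{4} \frac{1}{2 + 3} \left(25 + 17 \cdot 3\right)} = \frac{1}{\frac{1}{4} \cdot \frac{1}{5} \left(25 + 51\right)} = \frac{1}{\frac{1}{4} \cdot \frac{1}{5} \cdot 76} = \frac{1}{\frac{19}{5}} = \frac{5}{19}$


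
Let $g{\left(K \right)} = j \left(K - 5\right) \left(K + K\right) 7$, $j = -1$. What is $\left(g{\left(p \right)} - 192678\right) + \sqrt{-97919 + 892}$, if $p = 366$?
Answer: $-2042442 + i \sqrt{97027} \approx -2.0424 \cdot 10^{6} + 311.49 i$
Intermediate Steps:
$g{\left(K \right)} = - 14 K \left(-5 + K\right)$ ($g{\left(K \right)} = - \left(K - 5\right) \left(K + K\right) 7 = - \left(-5 + K\right) 2 K 7 = - 2 K \left(-5 + K\right) 7 = - 14 K \left(-5 + K\right)$)
$\left(g{\left(p \right)} - 192678\right) + \sqrt{-97919 + 892} = \left(14 \cdot 366 \left(5 - 366\right) - 192678\right) + \sqrt{-97919 + 892} = \left(14 \cdot 366 \left(5 - 366\right) - 192678\right) + \sqrt{-97027} = \left(14 \cdot 366 \left(-361\right) - 192678\right) + i \sqrt{97027} = \left(-1849764 - 192678\right) + i \sqrt{97027} = -2042442 + i \sqrt{97027}$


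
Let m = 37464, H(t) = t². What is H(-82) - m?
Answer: -30740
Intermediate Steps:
H(-82) - m = (-82)² - 1*37464 = 6724 - 37464 = -30740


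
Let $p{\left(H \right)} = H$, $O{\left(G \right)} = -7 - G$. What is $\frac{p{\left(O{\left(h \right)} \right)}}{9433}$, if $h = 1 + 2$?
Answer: $- \frac{10}{9433} \approx -0.0010601$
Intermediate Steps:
$h = 3$
$\frac{p{\left(O{\left(h \right)} \right)}}{9433} = \frac{-7 - 3}{9433} = \left(-7 - 3\right) \frac{1}{9433} = \left(-10\right) \frac{1}{9433} = - \frac{10}{9433}$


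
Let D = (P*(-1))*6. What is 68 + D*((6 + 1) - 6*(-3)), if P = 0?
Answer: 68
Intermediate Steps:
D = 0 (D = (0*(-1))*6 = 0*6 = 0)
68 + D*((6 + 1) - 6*(-3)) = 68 + 0*((6 + 1) - 6*(-3)) = 68 + 0*(7 + 18) = 68 + 0*25 = 68 + 0 = 68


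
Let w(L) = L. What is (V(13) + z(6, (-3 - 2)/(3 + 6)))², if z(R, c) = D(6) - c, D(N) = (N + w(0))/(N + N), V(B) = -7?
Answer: 11449/324 ≈ 35.336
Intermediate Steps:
D(N) = ½ (D(N) = (N + 0)/(N + N) = N/((2*N)) = N*(1/(2*N)) = ½)
z(R, c) = ½ - c
(V(13) + z(6, (-3 - 2)/(3 + 6)))² = (-7 + (½ - (-3 - 2)/(3 + 6)))² = (-7 + (½ - (-5)/9))² = (-7 + (½ - 1*(-5/9)))² = (-7 + (½ + 5/9))² = (-7 + 19/18)² = (-107/18)² = 11449/324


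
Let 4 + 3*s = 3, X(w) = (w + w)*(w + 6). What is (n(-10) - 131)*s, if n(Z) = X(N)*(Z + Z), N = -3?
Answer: -229/3 ≈ -76.333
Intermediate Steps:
X(w) = 2*w*(6 + w) (X(w) = (2*w)*(6 + w) = 2*w*(6 + w))
s = -1/3 (s = -4/3 + (1/3)*3 = -4/3 + 1 = -1/3 ≈ -0.33333)
n(Z) = -36*Z (n(Z) = (2*(-3)*(6 - 3))*(Z + Z) = (2*(-3)*3)*(2*Z) = -36*Z)
(n(-10) - 131)*s = (-36*(-10) - 131)*(-1/3) = (360 - 131)*(-1/3) = 229*(-1/3) = -229/3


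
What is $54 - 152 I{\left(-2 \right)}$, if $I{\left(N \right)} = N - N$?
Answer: $54$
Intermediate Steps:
$I{\left(N \right)} = 0$
$54 - 152 I{\left(-2 \right)} = 54 - 0 = 54 + 0 = 54$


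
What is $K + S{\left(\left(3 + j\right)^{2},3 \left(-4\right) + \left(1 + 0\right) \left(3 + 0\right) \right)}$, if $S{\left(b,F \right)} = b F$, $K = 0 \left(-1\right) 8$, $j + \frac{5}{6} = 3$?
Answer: $- \frac{961}{4} \approx -240.25$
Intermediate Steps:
$j = \frac{13}{6}$ ($j = - \frac{5}{6} + 3 = \frac{13}{6} \approx 2.1667$)
$K = 0$ ($K = 0 \cdot 8 = 0$)
$S{\left(b,F \right)} = F b$
$K + S{\left(\left(3 + j\right)^{2},3 \left(-4\right) + \left(1 + 0\right) \left(3 + 0\right) \right)} = 0 + \left(3 \left(-4\right) + \left(1 + 0\right) \left(3 + 0\right)\right) \left(3 + \frac{13}{6}\right)^{2} = 0 + \left(-12 + 1 \cdot 3\right) \left(\frac{31}{6}\right)^{2} = 0 + \left(-12 + 3\right) \frac{961}{36} = 0 - \frac{961}{4} = - \frac{961}{4}$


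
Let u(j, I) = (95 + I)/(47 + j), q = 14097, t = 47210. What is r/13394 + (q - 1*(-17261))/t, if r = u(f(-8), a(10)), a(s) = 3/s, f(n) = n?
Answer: 16384852141/24660898860 ≈ 0.66441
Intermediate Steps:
u(j, I) = (95 + I)/(47 + j)
r = 953/390 (r = (95 + 3/10)/(47 - 8) = (95 + 3*(1/10))/39 = (95 + 3/10)/39 = (1/39)*(953/10) = 953/390 ≈ 2.4436)
r/13394 + (q - 1*(-17261))/t = (953/390)/13394 + (14097 - 1*(-17261))/47210 = (953/390)*(1/13394) + (14097 + 17261)*(1/47210) = 953/5223660 + 31358*(1/47210) = 953/5223660 + 15679/23605 = 16384852141/24660898860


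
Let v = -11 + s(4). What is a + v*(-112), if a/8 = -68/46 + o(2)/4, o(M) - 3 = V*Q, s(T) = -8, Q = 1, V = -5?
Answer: 48580/23 ≈ 2112.2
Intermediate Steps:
o(M) = -2 (o(M) = 3 - 5*1 = 3 - 5 = -2)
v = -19 (v = -11 - 8 = -19)
a = -364/23 (a = 8*(-68/46 - 2/4) = 8*(-68*1/46 - 2*¼) = 8*(-34/23 - ½) = 8*(-91/46) = -364/23 ≈ -15.826)
a + v*(-112) = -364/23 - 19*(-112) = -364/23 + 2128 = 48580/23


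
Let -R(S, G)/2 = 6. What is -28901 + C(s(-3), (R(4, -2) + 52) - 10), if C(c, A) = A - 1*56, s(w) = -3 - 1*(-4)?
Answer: -28927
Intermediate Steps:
R(S, G) = -12 (R(S, G) = -2*6 = -12)
s(w) = 1 (s(w) = -3 + 4 = 1)
C(c, A) = -56 + A (C(c, A) = A - 56 = -56 + A)
-28901 + C(s(-3), (R(4, -2) + 52) - 10) = -28901 + (-56 + ((-12 + 52) - 10)) = -28901 + (-56 + (40 - 10)) = -28901 + (-56 + 30) = -28901 - 26 = -28927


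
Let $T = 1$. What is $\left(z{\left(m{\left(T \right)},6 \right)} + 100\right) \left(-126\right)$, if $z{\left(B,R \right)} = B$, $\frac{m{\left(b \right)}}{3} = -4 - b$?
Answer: $-10710$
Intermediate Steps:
$m{\left(b \right)} = -12 - 3 b$ ($m{\left(b \right)} = 3 \left(-4 - b\right) = -12 - 3 b$)
$\left(z{\left(m{\left(T \right)},6 \right)} + 100\right) \left(-126\right) = \left(\left(-12 - 3\right) + 100\right) \left(-126\right) = \left(-15 + 100\right) \left(-126\right) = 85 \left(-126\right) = -10710$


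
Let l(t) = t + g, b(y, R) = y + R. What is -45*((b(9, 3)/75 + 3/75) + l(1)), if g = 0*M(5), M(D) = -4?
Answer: -54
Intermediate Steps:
b(y, R) = R + y
g = 0 (g = 0*(-4) = 0)
l(t) = t (l(t) = t + 0 = t)
-45*((b(9, 3)/75 + 3/75) + l(1)) = -45*(((3 + 9)/75 + 3/75) + 1) = -45*((12*(1/75) + 3*(1/75)) + 1) = -45*((4/25 + 1/25) + 1) = -45*(⅕ + 1) = -45*6/5 = -54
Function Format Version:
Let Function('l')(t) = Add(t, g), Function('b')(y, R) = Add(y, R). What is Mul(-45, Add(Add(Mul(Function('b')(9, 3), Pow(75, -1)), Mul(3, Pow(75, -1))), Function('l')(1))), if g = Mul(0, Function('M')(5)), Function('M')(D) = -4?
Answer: -54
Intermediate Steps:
Function('b')(y, R) = Add(R, y)
g = 0 (g = Mul(0, -4) = 0)
Function('l')(t) = t (Function('l')(t) = Add(t, 0) = t)
Mul(-45, Add(Add(Mul(Function('b')(9, 3), Pow(75, -1)), Mul(3, Pow(75, -1))), Function('l')(1))) = Mul(-45, Add(Add(Mul(Add(3, 9), Pow(75, -1)), Mul(3, Pow(75, -1))), 1)) = Mul(-45, Add(Add(Mul(12, Rational(1, 75)), Mul(3, Rational(1, 75))), 1)) = Mul(-45, Add(Add(Rational(4, 25), Rational(1, 25)), 1)) = Mul(-45, Add(Rational(1, 5), 1)) = Mul(-45, Rational(6, 5)) = -54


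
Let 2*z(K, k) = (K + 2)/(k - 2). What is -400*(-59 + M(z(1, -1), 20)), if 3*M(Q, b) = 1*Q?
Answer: 71000/3 ≈ 23667.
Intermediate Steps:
z(K, k) = (2 + K)/(2*(-2 + k)) (z(K, k) = ((K + 2)/(k - 2))/2 = ((2 + K)/(-2 + k))/2 = (2 + K)/(2*(-2 + k)))
M(Q, b) = Q/3 (M(Q, b) = (1*Q)/3 = Q/3)
-400*(-59 + M(z(1, -1), 20)) = -400*(-59 + ((2 + 1)/(2*(-2 - 1)))/3) = -400*(-59 + ((½)*3/(-3))/3) = -400*(-59 + ((½)*(-⅓)*3)/3) = -400*(-59 + (⅓)*(-½)) = -400*(-59 - ⅙) = -400*(-355/6) = 71000/3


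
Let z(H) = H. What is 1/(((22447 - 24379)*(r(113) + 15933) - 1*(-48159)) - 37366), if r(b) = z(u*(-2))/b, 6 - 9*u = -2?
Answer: -339/10431617353 ≈ -3.2497e-8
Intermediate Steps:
u = 8/9 (u = 2/3 - 1/9*(-2) = 2/3 + 2/9 = 8/9 ≈ 0.88889)
r(b) = -16/(9*b) (r(b) = ((8/9)*(-2))/b = -16/(9*b))
1/(((22447 - 24379)*(r(113) + 15933) - 1*(-48159)) - 37366) = 1/(((22447 - 24379)*(-16/9/113 + 15933) - 1*(-48159)) - 37366) = 1/((-1932*(-16/9*1/113 + 15933) + 48159) - 37366) = 1/((-1932*(-16/1017 + 15933) + 48159) - 37366) = 1/((-1932*16203845/1017 + 48159) - 37366) = 1/((-10435276180/339 + 48159) - 37366) = 1/(-10418950279/339 - 37366) = 1/(-10431617353/339) = -339/10431617353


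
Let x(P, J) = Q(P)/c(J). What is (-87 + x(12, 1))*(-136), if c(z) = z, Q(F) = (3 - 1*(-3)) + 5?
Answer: 10336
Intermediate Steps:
Q(F) = 11 (Q(F) = (3 + 3) + 5 = 6 + 5 = 11)
x(P, J) = 11/J
(-87 + x(12, 1))*(-136) = (-87 + 11/1)*(-136) = (-87 + 11*1)*(-136) = (-87 + 11)*(-136) = -76*(-136) = 10336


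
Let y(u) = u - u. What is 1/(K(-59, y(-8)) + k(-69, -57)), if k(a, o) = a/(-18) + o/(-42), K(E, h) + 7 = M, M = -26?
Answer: -21/584 ≈ -0.035959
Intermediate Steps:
y(u) = 0
K(E, h) = -33 (K(E, h) = -7 - 26 = -33)
k(a, o) = -a/18 - o/42 (k(a, o) = a*(-1/18) + o*(-1/42) = -a/18 - o/42)
1/(K(-59, y(-8)) + k(-69, -57)) = 1/(-33 + (-1/18*(-69) - 1/42*(-57))) = 1/(-33 + (23/6 + 19/14)) = 1/(-33 + 109/21) = 1/(-584/21) = -21/584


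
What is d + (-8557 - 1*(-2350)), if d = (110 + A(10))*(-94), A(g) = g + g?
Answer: -18427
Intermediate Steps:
A(g) = 2*g
d = -12220 (d = (110 + 2*10)*(-94) = (110 + 20)*(-94) = 130*(-94) = -12220)
d + (-8557 - 1*(-2350)) = -12220 + (-8557 - 1*(-2350)) = -12220 + (-8557 + 2350) = -12220 - 6207 = -18427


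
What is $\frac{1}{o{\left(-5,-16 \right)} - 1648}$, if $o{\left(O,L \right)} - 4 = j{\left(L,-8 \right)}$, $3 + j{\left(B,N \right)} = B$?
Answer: $- \frac{1}{1663} \approx -0.00060132$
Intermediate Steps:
$j{\left(B,N \right)} = -3 + B$
$o{\left(O,L \right)} = 1 + L$ ($o{\left(O,L \right)} = 4 + \left(-3 + L\right) = 1 + L$)
$\frac{1}{o{\left(-5,-16 \right)} - 1648} = \frac{1}{\left(1 - 16\right) - 1648} = \frac{1}{-15 - 1648} = \frac{1}{-1663} = - \frac{1}{1663}$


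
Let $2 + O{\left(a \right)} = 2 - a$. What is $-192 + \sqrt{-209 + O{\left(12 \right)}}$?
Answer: $-192 + i \sqrt{221} \approx -192.0 + 14.866 i$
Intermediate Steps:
$O{\left(a \right)} = - a$ ($O{\left(a \right)} = -2 - \left(-2 + a\right) = - a$)
$-192 + \sqrt{-209 + O{\left(12 \right)}} = -192 + \sqrt{-209 - 12} = -192 + \sqrt{-221} = -192 + i \sqrt{221}$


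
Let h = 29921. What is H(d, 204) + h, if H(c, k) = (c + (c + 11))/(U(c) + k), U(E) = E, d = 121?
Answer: 9724578/325 ≈ 29922.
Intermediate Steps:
H(c, k) = (11 + 2*c)/(c + k) (H(c, k) = (c + (c + 11))/(c + k) = (c + (11 + c))/(c + k) = (11 + 2*c)/(c + k))
H(d, 204) + h = (11 + 2*121)/(121 + 204) + 29921 = (11 + 242)/325 + 29921 = (1/325)*253 + 29921 = 253/325 + 29921 = 9724578/325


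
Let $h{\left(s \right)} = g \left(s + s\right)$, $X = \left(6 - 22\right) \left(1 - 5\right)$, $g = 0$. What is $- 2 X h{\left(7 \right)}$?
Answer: $0$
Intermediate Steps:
$X = 64$ ($X = \left(-16\right) \left(-4\right) = 64$)
$h{\left(s \right)} = 0$ ($h{\left(s \right)} = 0 \left(s + s\right) = 0 \cdot 2 s = 0$)
$- 2 X h{\left(7 \right)} = \left(-2\right) 64 \cdot 0 = \left(-128\right) 0 = 0$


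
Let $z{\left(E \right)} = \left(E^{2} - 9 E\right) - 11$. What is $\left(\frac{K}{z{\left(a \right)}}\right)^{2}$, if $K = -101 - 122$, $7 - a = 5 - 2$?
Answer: $\frac{49729}{961} \approx 51.747$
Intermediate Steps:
$a = 4$ ($a = 7 - \left(5 - 2\right) = 7 - 3 = 4$)
$z{\left(E \right)} = -11 + E^{2} - 9 E$
$K = -223$
$\left(\frac{K}{z{\left(a \right)}}\right)^{2} = \left(- \frac{223}{-11 + 4^{2} - 36}\right)^{2} = \left(- \frac{223}{-11 + 16 - 36}\right)^{2} = \left(- \frac{223}{-31}\right)^{2} = \left(\left(-223\right) \left(- \frac{1}{31}\right)\right)^{2} = \left(\frac{223}{31}\right)^{2} = \frac{49729}{961}$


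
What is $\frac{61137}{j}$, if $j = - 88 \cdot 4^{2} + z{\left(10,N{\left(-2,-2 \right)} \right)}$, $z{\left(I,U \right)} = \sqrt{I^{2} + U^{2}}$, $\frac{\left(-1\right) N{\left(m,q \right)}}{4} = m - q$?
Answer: $- \frac{20379}{466} \approx -43.732$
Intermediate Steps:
$N{\left(m,q \right)} = - 4 m + 4 q$ ($N{\left(m,q \right)} = - 4 \left(m - q\right) = - 4 m + 4 q$)
$j = -1398$ ($j = - 88 \cdot 4^{2} + \sqrt{10^{2} + \left(\left(-4\right) \left(-2\right) + 4 \left(-2\right)\right)^{2}} = \left(-88\right) 16 + \sqrt{100 + \left(8 - 8\right)^{2}} = -1408 + \sqrt{100 + 0^{2}} = -1408 + \sqrt{100 + 0} = -1408 + \sqrt{100} = -1408 + 10 = -1398$)
$\frac{61137}{j} = \frac{61137}{-1398} = 61137 \left(- \frac{1}{1398}\right) = - \frac{20379}{466}$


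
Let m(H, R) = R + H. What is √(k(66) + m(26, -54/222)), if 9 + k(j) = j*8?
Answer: 2*√186443/37 ≈ 23.340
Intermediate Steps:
k(j) = -9 + 8*j (k(j) = -9 + j*8 = -9 + 8*j)
m(H, R) = H + R
√(k(66) + m(26, -54/222)) = √((-9 + 8*66) + (26 - 54/222)) = √((-9 + 528) + (26 - 54*1/222)) = √(519 + (26 - 9/37)) = √(519 + 953/37) = √(20156/37) = 2*√186443/37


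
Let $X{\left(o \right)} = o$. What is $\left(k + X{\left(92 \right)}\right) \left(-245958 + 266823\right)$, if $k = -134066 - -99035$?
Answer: $-729002235$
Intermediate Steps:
$k = -35031$ ($k = -134066 + 99035 = -35031$)
$\left(k + X{\left(92 \right)}\right) \left(-245958 + 266823\right) = \left(-35031 + 92\right) \left(-245958 + 266823\right) = \left(-34939\right) 20865 = -729002235$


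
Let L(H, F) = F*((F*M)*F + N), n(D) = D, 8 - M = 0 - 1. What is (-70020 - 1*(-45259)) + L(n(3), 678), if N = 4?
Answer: 2804969719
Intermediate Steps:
M = 9 (M = 8 - (0 - 1) = 8 - 1*(-1) = 8 + 1 = 9)
L(H, F) = F*(4 + 9*F²) (L(H, F) = F*((F*9)*F + 4) = F*((9*F)*F + 4) = F*(9*F² + 4) = F*(4 + 9*F²))
(-70020 - 1*(-45259)) + L(n(3), 678) = (-70020 - 1*(-45259)) + 678*(4 + 9*678²) = (-70020 + 45259) + 678*(4 + 9*459684) = -24761 + 678*(4 + 4137156) = -24761 + 678*4137160 = -24761 + 2804994480 = 2804969719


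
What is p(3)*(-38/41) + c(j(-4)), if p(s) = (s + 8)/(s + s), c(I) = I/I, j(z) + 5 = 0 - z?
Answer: -86/123 ≈ -0.69919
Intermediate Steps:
j(z) = -5 - z (j(z) = -5 + (0 - z) = -5 - z)
c(I) = 1
p(s) = (8 + s)/(2*s) (p(s) = (8 + s)/((2*s)) = (8 + s)*(1/(2*s)) = (8 + s)/(2*s))
p(3)*(-38/41) + c(j(-4)) = ((1/2)*(8 + 3)/3)*(-38/41) + 1 = ((1/2)*(1/3)*11)*(-38*1/41) + 1 = (11/6)*(-38/41) + 1 = -209/123 + 1 = -86/123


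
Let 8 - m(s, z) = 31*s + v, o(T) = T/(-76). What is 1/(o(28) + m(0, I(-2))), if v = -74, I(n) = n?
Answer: 19/1551 ≈ 0.012250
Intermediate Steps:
o(T) = -T/76 (o(T) = T*(-1/76) = -T/76)
m(s, z) = 82 - 31*s (m(s, z) = 8 - (31*s - 74) = 8 - (-74 + 31*s) = 8 + (74 - 31*s) = 82 - 31*s)
1/(o(28) + m(0, I(-2))) = 1/(-1/76*28 + (82 - 31*0)) = 1/(-7/19 + (82 + 0)) = 1/(-7/19 + 82) = 1/(1551/19) = 19/1551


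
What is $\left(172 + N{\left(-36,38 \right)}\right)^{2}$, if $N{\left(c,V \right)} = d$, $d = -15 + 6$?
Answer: $26569$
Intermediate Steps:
$d = -9$
$N{\left(c,V \right)} = -9$
$\left(172 + N{\left(-36,38 \right)}\right)^{2} = \left(172 - 9\right)^{2} = 163^{2} = 26569$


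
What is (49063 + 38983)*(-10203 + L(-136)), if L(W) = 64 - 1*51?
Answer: -897188740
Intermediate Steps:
L(W) = 13 (L(W) = 64 - 51 = 13)
(49063 + 38983)*(-10203 + L(-136)) = (49063 + 38983)*(-10203 + 13) = 88046*(-10190) = -897188740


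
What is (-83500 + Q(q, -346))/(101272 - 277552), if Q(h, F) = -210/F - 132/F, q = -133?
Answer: 14445329/30496440 ≈ 0.47367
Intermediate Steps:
Q(h, F) = -342/F
(-83500 + Q(q, -346))/(101272 - 277552) = (-83500 - 342/(-346))/(101272 - 277552) = (-83500 - 342*(-1/346))/(-176280) = (-83500 + 171/173)*(-1/176280) = -14445329/173*(-1/176280) = 14445329/30496440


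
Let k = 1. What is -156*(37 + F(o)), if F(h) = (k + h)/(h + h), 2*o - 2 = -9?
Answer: -40794/7 ≈ -5827.7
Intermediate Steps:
o = -7/2 (o = 1 + (½)*(-9) = 1 - 9/2 = -7/2 ≈ -3.5000)
F(h) = (1 + h)/(2*h) (F(h) = (1 + h)/(h + h) = (1 + h)/((2*h)) = (1 + h)*(1/(2*h)) = (1 + h)/(2*h))
-156*(37 + F(o)) = -156*(37 + (1 - 7/2)/(2*(-7/2))) = -156*(37 + (½)*(-2/7)*(-5/2)) = -156*(37 + 5/14) = -156*523/14 = -40794/7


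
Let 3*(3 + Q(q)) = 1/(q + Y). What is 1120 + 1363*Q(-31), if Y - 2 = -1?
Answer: -268573/90 ≈ -2984.1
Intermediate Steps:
Y = 1 (Y = 2 - 1 = 1)
Q(q) = -3 + 1/(3*(1 + q)) (Q(q) = -3 + 1/(3*(q + 1)) = -3 + 1/(3*(1 + q)))
1120 + 1363*Q(-31) = 1120 + 1363*((-8 - 9*(-31))/(3*(1 - 31))) = 1120 + 1363*((⅓)*(-8 + 279)/(-30)) = 1120 + 1363*((⅓)*(-1/30)*271) = 1120 + 1363*(-271/90) = 1120 - 369373/90 = -268573/90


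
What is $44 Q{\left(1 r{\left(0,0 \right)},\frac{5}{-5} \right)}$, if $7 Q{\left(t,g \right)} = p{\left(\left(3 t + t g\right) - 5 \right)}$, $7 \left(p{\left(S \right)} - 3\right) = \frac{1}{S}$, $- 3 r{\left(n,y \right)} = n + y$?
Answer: $\frac{4576}{245} \approx 18.678$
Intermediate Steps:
$r{\left(n,y \right)} = - \frac{n}{3} - \frac{y}{3}$ ($r{\left(n,y \right)} = - \frac{n + y}{3} = - \frac{n}{3} - \frac{y}{3}$)
$p{\left(S \right)} = 3 + \frac{1}{7 S}$
$Q{\left(t,g \right)} = \frac{3}{7} + \frac{1}{49 \left(-5 + 3 t + g t\right)}$ ($Q{\left(t,g \right)} = \frac{3 + \frac{1}{7 \left(\left(3 t + t g\right) - 5\right)}}{7} = \frac{3 + \frac{1}{7 \left(\left(3 t + g t\right) - 5\right)}}{7} = \frac{3 + \frac{1}{7 \left(-5 + 3 t + g t\right)}}{7} = \frac{3}{7} + \frac{1}{49 \left(-5 + 3 t + g t\right)}$)
$44 Q{\left(1 r{\left(0,0 \right)},\frac{5}{-5} \right)} = 44 \frac{-104 + 63 \cdot 1 \left(\left(- \frac{1}{3}\right) 0 - 0\right) + 21 \frac{5}{-5} \cdot 1 \left(\left(- \frac{1}{3}\right) 0 - 0\right)}{49 \left(-5 + 3 \cdot 1 \left(\left(- \frac{1}{3}\right) 0 - 0\right) + \frac{5}{-5} \cdot 1 \left(\left(- \frac{1}{3}\right) 0 - 0\right)\right)} = 44 \frac{-104 + 63 \cdot 1 \left(0 + 0\right) + 21 \cdot 5 \left(- \frac{1}{5}\right) 1 \left(0 + 0\right)}{49 \left(-5 + 3 \cdot 1 \left(0 + 0\right) + 5 \left(- \frac{1}{5}\right) 1 \left(0 + 0\right)\right)} = 44 \frac{-104 + 63 \cdot 1 \cdot 0 + 21 \left(-1\right) 1 \cdot 0}{49 \left(-5 + 3 \cdot 1 \cdot 0 - 1 \cdot 0\right)} = 44 \frac{-104 + 63 \cdot 0 + 21 \left(-1\right) 0}{49 \left(-5 + 3 \cdot 0 - 0\right)} = 44 \frac{-104 + 0 + 0}{49 \left(-5 + 0 + 0\right)} = 44 \cdot \frac{1}{49} \frac{1}{-5} \left(-104\right) = 44 \cdot \frac{1}{49} \left(- \frac{1}{5}\right) \left(-104\right) = 44 \cdot \frac{104}{245} = \frac{4576}{245}$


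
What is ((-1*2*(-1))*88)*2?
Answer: 352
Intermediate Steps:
((-1*2*(-1))*88)*2 = (-2*(-1)*88)*2 = (2*88)*2 = 176*2 = 352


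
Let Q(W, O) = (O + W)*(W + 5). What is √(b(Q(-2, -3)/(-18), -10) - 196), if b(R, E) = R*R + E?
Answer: I*√7391/6 ≈ 14.328*I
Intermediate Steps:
Q(W, O) = (5 + W)*(O + W) (Q(W, O) = (O + W)*(5 + W) = (5 + W)*(O + W))
b(R, E) = E + R² (b(R, E) = R² + E = E + R²)
√(b(Q(-2, -3)/(-18), -10) - 196) = √((-10 + (((-2)² + 5*(-3) + 5*(-2) - 3*(-2))/(-18))²) - 196) = √((-10 + ((4 - 15 - 10 + 6)*(-1/18))²) - 196) = √((-10 + (-15*(-1/18))²) - 196) = √((-10 + (⅚)²) - 196) = √((-10 + 25/36) - 196) = √(-335/36 - 196) = √(-7391/36) = I*√7391/6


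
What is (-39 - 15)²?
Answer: 2916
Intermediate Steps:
(-39 - 15)² = (-54)² = 2916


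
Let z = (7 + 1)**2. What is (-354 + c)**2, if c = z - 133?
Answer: 178929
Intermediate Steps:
z = 64 (z = 8**2 = 64)
c = -69 (c = 64 - 133 = -69)
(-354 + c)**2 = (-354 - 69)**2 = (-423)**2 = 178929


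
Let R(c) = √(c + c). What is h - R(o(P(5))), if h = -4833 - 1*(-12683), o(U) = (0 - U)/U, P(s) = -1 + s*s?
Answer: 7850 - I*√2 ≈ 7850.0 - 1.4142*I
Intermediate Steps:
P(s) = -1 + s²
o(U) = -1 (o(U) = (-U)/U = -1)
R(c) = √2*√c (R(c) = √(2*c) = √2*√c)
h = 7850 (h = -4833 + 12683 = 7850)
h - R(o(P(5))) = 7850 - √2*√(-1) = 7850 - √2*I = 7850 - I*√2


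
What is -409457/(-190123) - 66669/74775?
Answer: 5980612296/4738815775 ≈ 1.2620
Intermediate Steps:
-409457/(-190123) - 66669/74775 = -409457*(-1/190123) - 66669*1/74775 = 409457/190123 - 22223/24925 = 5980612296/4738815775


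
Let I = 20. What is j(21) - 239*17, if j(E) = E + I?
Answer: -4022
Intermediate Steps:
j(E) = 20 + E (j(E) = E + 20 = 20 + E)
j(21) - 239*17 = (20 + 21) - 239*17 = 41 - 4063 = -4022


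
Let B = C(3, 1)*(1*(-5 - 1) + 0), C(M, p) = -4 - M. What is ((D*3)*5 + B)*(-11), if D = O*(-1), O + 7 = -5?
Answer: -2442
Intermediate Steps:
O = -12 (O = -7 - 5 = -12)
D = 12 (D = -12*(-1) = 12)
B = 42 (B = (-4 - 1*3)*(1*(-5 - 1) + 0) = (-4 - 3)*(1*(-6) + 0) = -7*(-6 + 0) = -7*(-6) = 42)
((D*3)*5 + B)*(-11) = ((12*3)*5 + 42)*(-11) = (36*5 + 42)*(-11) = (180 + 42)*(-11) = 222*(-11) = -2442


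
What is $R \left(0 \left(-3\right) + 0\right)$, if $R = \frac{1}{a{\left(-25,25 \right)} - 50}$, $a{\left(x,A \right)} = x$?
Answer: $0$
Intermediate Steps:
$R = - \frac{1}{75}$ ($R = \frac{1}{-25 - 50} = \frac{1}{-75} = - \frac{1}{75} \approx -0.013333$)
$R \left(0 \left(-3\right) + 0\right) = - \frac{0 \left(-3\right) + 0}{75} = - \frac{0 + 0}{75} = \left(- \frac{1}{75}\right) 0 = 0$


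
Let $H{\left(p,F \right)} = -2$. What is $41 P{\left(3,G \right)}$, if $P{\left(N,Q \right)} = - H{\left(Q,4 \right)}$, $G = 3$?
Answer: $82$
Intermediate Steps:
$P{\left(N,Q \right)} = 2$ ($P{\left(N,Q \right)} = \left(-1\right) \left(-2\right) = 2$)
$41 P{\left(3,G \right)} = 41 \cdot 2 = 82$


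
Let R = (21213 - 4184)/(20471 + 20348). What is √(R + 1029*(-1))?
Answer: I*√1713815186318/40819 ≈ 32.072*I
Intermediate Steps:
R = 17029/40819 ≈ 0.41718
√(R + 1029*(-1)) = √(17029/40819 + 1029*(-1)) = √(17029/40819 - 1029) = √(-41985722/40819) = I*√1713815186318/40819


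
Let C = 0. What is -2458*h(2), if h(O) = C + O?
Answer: -4916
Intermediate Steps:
h(O) = O (h(O) = 0 + O = O)
-2458*h(2) = -2458*2 = -4916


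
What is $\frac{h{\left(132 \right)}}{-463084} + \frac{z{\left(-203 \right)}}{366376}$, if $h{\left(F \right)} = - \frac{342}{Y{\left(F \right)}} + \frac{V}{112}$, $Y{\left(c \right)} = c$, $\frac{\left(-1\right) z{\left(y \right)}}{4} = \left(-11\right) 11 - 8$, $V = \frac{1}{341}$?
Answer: $\frac{1145285375203}{809970510750016} \approx 0.001414$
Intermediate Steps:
$V = \frac{1}{341} \approx 0.0029326$
$z{\left(y \right)} = 516$ ($z{\left(y \right)} = - 4 \left(\left(-11\right) 11 - 8\right) = - 4 \left(-121 - 8\right) = \left(-4\right) \left(-129\right) = 516$)
$h{\left(F \right)} = \frac{1}{38192} - \frac{342}{F}$ ($h{\left(F \right)} = - \frac{342}{F} + \frac{1}{341 \cdot 112} = - \frac{342}{F} + \frac{1}{341} \cdot \frac{1}{112} = - \frac{342}{F} + \frac{1}{38192} = \frac{1}{38192} - \frac{342}{F}$)
$\frac{h{\left(132 \right)}}{-463084} + \frac{z{\left(-203 \right)}}{366376} = \frac{\frac{1}{38192} \cdot \frac{1}{132} \left(-13061664 + 132\right)}{-463084} + \frac{516}{366376} = \frac{1}{38192} \cdot \frac{1}{132} \left(-13061532\right) \left(- \frac{1}{463084}\right) + 516 \cdot \frac{1}{366376} = \left(- \frac{98951}{38192}\right) \left(- \frac{1}{463084}\right) + \frac{129}{91594} = \frac{98951}{17686104128} + \frac{129}{91594} = \frac{1145285375203}{809970510750016}$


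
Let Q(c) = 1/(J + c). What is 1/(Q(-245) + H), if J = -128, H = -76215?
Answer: -373/28428196 ≈ -1.3121e-5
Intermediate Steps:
Q(c) = 1/(-128 + c)
1/(Q(-245) + H) = 1/(1/(-128 - 245) - 76215) = 1/(1/(-373) - 76215) = 1/(-1/373 - 76215) = 1/(-28428196/373) = -373/28428196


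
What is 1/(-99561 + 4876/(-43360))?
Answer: -10840/1079242459 ≈ -1.0044e-5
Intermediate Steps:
1/(-99561 + 4876/(-43360)) = 1/(-99561 + 4876*(-1/43360)) = 1/(-99561 - 1219/10840) = 1/(-1079242459/10840) = -10840/1079242459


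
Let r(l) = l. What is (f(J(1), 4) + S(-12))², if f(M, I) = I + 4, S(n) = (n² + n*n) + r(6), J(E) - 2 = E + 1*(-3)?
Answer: 91204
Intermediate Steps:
J(E) = -1 + E (J(E) = 2 + (E + 1*(-3)) = 2 + (E - 3) = 2 + (-3 + E) = -1 + E)
S(n) = 6 + 2*n² (S(n) = (n² + n*n) + 6 = (n² + n²) + 6 = 2*n² + 6 = 6 + 2*n²)
f(M, I) = 4 + I
(f(J(1), 4) + S(-12))² = ((4 + 4) + (6 + 2*(-12)²))² = (8 + (6 + 2*144))² = (8 + (6 + 288))² = (8 + 294)² = 302² = 91204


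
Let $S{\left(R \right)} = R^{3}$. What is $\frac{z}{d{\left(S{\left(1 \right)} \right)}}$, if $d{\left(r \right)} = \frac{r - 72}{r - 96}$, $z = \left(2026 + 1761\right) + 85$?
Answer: $\frac{367840}{71} \approx 5180.8$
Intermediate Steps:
$z = 3872$ ($z = 3787 + 85 = 3872$)
$d{\left(r \right)} = \frac{-72 + r}{-96 + r}$
$\frac{z}{d{\left(S{\left(1 \right)} \right)}} = \frac{3872}{\frac{1}{-96 + 1^{3}} \left(-72 + 1^{3}\right)} = \frac{3872}{\frac{1}{-96 + 1} \left(-72 + 1\right)} = \frac{3872}{\frac{1}{-95} \left(-71\right)} = \frac{3872}{\left(- \frac{1}{95}\right) \left(-71\right)} = \frac{3872}{\frac{71}{95}} = 3872 \cdot \frac{95}{71} = \frac{367840}{71}$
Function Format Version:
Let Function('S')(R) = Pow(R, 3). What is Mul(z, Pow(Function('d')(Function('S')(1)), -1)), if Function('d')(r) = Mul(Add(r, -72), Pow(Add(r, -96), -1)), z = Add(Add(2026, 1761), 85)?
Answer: Rational(367840, 71) ≈ 5180.8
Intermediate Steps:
z = 3872 (z = Add(3787, 85) = 3872)
Function('d')(r) = Mul(Pow(Add(-96, r), -1), Add(-72, r)) (Function('d')(r) = Mul(Add(-72, r), Pow(Add(-96, r), -1)) = Mul(Pow(Add(-96, r), -1), Add(-72, r)))
Mul(z, Pow(Function('d')(Function('S')(1)), -1)) = Mul(3872, Pow(Mul(Pow(Add(-96, Pow(1, 3)), -1), Add(-72, Pow(1, 3))), -1)) = Mul(3872, Pow(Mul(Pow(Add(-96, 1), -1), Add(-72, 1)), -1)) = Mul(3872, Pow(Mul(Pow(-95, -1), -71), -1)) = Mul(3872, Pow(Mul(Rational(-1, 95), -71), -1)) = Mul(3872, Pow(Rational(71, 95), -1)) = Mul(3872, Rational(95, 71)) = Rational(367840, 71)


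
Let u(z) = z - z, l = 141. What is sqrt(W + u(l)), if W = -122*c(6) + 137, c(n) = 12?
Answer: I*sqrt(1327) ≈ 36.428*I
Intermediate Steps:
u(z) = 0
W = -1327 (W = -122*12 + 137 = -1464 + 137 = -1327)
sqrt(W + u(l)) = sqrt(-1327 + 0) = sqrt(-1327) = I*sqrt(1327)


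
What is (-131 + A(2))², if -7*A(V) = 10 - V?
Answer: 855625/49 ≈ 17462.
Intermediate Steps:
A(V) = -10/7 + V/7 (A(V) = -(10 - V)/7 = -10/7 + V/7)
(-131 + A(2))² = (-131 + (-10/7 + (⅐)*2))² = (-131 + (-10/7 + 2/7))² = (-131 - 8/7)² = (-925/7)² = 855625/49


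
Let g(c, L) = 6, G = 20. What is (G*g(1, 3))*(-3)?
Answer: -360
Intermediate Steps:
(G*g(1, 3))*(-3) = (20*6)*(-3) = 120*(-3) = -360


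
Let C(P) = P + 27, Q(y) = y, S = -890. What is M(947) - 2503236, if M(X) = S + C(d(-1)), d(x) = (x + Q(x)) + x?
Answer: -2504102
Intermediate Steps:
d(x) = 3*x (d(x) = (x + x) + x = 2*x + x = 3*x)
C(P) = 27 + P
M(X) = -866 (M(X) = -890 + (27 + 3*(-1)) = -890 + (27 - 3) = -890 + 24 = -866)
M(947) - 2503236 = -866 - 2503236 = -2504102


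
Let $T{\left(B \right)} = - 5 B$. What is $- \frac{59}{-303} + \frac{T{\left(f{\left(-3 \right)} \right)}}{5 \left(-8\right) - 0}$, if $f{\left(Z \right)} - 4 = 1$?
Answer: $\frac{1987}{2424} \approx 0.81972$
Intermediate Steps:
$f{\left(Z \right)} = 5$ ($f{\left(Z \right)} = 4 + 1 = 5$)
$- \frac{59}{-303} + \frac{T{\left(f{\left(-3 \right)} \right)}}{5 \left(-8\right) - 0} = - \frac{59}{-303} + \frac{\left(-5\right) 5}{5 \left(-8\right) - 0} = \left(-59\right) \left(- \frac{1}{303}\right) - \frac{25}{-40 + 0} = \frac{59}{303} - \frac{25}{-40} = \frac{59}{303} - - \frac{5}{8} = \frac{59}{303} + \frac{5}{8} = \frac{1987}{2424}$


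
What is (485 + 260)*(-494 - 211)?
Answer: -525225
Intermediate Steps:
(485 + 260)*(-494 - 211) = 745*(-705) = -525225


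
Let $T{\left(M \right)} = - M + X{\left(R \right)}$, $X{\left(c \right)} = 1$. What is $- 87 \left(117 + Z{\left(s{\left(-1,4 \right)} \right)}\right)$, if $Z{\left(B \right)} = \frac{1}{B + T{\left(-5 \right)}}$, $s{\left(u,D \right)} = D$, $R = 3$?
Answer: $- \frac{101877}{10} \approx -10188.0$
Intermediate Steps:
$T{\left(M \right)} = 1 - M$ ($T{\left(M \right)} = - M + 1 = 1 - M$)
$Z{\left(B \right)} = \frac{1}{6 + B}$ ($Z{\left(B \right)} = \frac{1}{B + \left(1 - -5\right)} = \frac{1}{B + \left(1 + 5\right)} = \frac{1}{B + 6} = \frac{1}{6 + B}$)
$- 87 \left(117 + Z{\left(s{\left(-1,4 \right)} \right)}\right) = - 87 \left(117 + \frac{1}{6 + 4}\right) = - 87 \left(117 + \frac{1}{10}\right) = \left(-87\right) \frac{1171}{10} = - \frac{101877}{10}$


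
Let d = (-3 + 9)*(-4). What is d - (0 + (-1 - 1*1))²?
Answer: -28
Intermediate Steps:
d = -24 (d = 6*(-4) = -24)
d - (0 + (-1 - 1*1))² = -24 - (0 + (-1 - 1*1))² = -24 - (0 + (-1 - 1))² = -24 - (0 - 2)² = -24 - 1*(-2)² = -24 - 1*4 = -24 - 4 = -28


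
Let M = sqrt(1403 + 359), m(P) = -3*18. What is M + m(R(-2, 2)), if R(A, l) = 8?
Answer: -54 + sqrt(1762) ≈ -12.024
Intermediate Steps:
m(P) = -54
M = sqrt(1762) ≈ 41.976
M + m(R(-2, 2)) = sqrt(1762) - 54 = -54 + sqrt(1762)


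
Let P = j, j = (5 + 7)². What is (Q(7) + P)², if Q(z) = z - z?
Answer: 20736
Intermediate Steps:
Q(z) = 0
j = 144 (j = 12² = 144)
P = 144
(Q(7) + P)² = (0 + 144)² = 144² = 20736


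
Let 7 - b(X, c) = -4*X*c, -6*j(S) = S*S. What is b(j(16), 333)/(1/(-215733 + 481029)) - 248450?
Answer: -15075693650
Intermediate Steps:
j(S) = -S**2/6 (j(S) = -S*S/6 = -S**2/6)
b(X, c) = 7 + 4*X*c (b(X, c) = 7 - (-4)*X*c = 7 + 4*X*c)
b(j(16), 333)/(1/(-215733 + 481029)) - 248450 = (7 + 4*(-1/6*16**2)*333)/(1/(-215733 + 481029)) - 248450 = (7 + 4*(-1/6*256)*333)/(1/265296) - 248450 = (7 + 4*(-128/3)*333)/(1/265296) - 248450 = (7 - 56832)*265296 - 248450 = -56825*265296 - 248450 = -15075445200 - 248450 = -15075693650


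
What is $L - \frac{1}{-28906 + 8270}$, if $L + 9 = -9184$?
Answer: $- \frac{189706747}{20636} \approx -9193.0$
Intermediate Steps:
$L = -9193$ ($L = -9 - 9184 = -9193$)
$L - \frac{1}{-28906 + 8270} = -9193 - \frac{1}{-28906 + 8270} = -9193 - \frac{1}{-20636} = -9193 - - \frac{1}{20636} = -9193 + \frac{1}{20636} = - \frac{189706747}{20636}$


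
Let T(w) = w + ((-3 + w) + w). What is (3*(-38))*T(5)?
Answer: -1368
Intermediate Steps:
T(w) = -3 + 3*w (T(w) = w + (-3 + 2*w) = -3 + 3*w)
(3*(-38))*T(5) = (3*(-38))*(-3 + 3*5) = -114*(-3 + 15) = -114*12 = -1368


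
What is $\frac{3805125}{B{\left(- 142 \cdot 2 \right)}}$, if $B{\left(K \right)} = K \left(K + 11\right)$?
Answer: $\frac{1268375}{25844} \approx 49.078$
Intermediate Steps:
$B{\left(K \right)} = K \left(11 + K\right)$
$\frac{3805125}{B{\left(- 142 \cdot 2 \right)}} = \frac{3805125}{- 142 \cdot 2 \left(11 - 142 \cdot 2\right)} = \frac{3805125}{\left(-1\right) 284 \left(11 - 284\right)} = \frac{3805125}{\left(-284\right) \left(11 - 284\right)} = \frac{3805125}{\left(-284\right) \left(-273\right)} = \frac{3805125}{77532} = 3805125 \cdot \frac{1}{77532} = \frac{1268375}{25844}$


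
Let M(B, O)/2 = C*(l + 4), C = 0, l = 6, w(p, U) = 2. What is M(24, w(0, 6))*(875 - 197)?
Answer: 0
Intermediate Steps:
M(B, O) = 0 (M(B, O) = 2*(0*(6 + 4)) = 2*(0*10) = 2*0 = 0)
M(24, w(0, 6))*(875 - 197) = 0*(875 - 197) = 0*678 = 0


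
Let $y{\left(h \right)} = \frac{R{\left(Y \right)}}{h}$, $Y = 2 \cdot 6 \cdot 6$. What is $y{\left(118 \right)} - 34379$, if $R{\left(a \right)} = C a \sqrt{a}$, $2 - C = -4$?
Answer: $-34379 + \frac{1296 \sqrt{2}}{59} \approx -34348.0$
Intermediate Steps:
$C = 6$ ($C = 2 - -4 = 2 + 4 = 6$)
$Y = 72$ ($Y = 12 \cdot 6 = 72$)
$R{\left(a \right)} = 6 a^{\frac{3}{2}}$ ($R{\left(a \right)} = 6 a \sqrt{a} = 6 a^{\frac{3}{2}}$)
$y{\left(h \right)} = \frac{2592 \sqrt{2}}{h}$ ($y{\left(h \right)} = \frac{6 \cdot 72^{\frac{3}{2}}}{h} = \frac{6 \cdot 432 \sqrt{2}}{h} = \frac{2592 \sqrt{2}}{h}$)
$y{\left(118 \right)} - 34379 = \frac{2592 \sqrt{2}}{118} - 34379 = 2592 \sqrt{2} \cdot \frac{1}{118} - 34379 = \frac{1296 \sqrt{2}}{59} - 34379 = -34379 + \frac{1296 \sqrt{2}}{59}$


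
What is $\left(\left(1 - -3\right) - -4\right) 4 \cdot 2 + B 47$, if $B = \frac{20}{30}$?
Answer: $\frac{286}{3} \approx 95.333$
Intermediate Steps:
$B = \frac{2}{3}$ ($B = 20 \cdot \frac{1}{30} = \frac{2}{3} \approx 0.66667$)
$\left(\left(1 - -3\right) - -4\right) 4 \cdot 2 + B 47 = \left(\left(1 - -3\right) - -4\right) 4 \cdot 2 + \frac{2}{3} \cdot 47 = \left(\left(1 + 3\right) + 4\right) 4 \cdot 2 + \frac{94}{3} = \left(4 + 4\right) 4 \cdot 2 + \frac{94}{3} = 8 \cdot 4 \cdot 2 + \frac{94}{3} = 32 \cdot 2 + \frac{94}{3} = 64 + \frac{94}{3} = \frac{286}{3}$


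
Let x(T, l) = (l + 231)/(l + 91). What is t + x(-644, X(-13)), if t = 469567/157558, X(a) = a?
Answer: 35486935/6144762 ≈ 5.7752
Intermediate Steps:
x(T, l) = (231 + l)/(91 + l)
t = 469567/157558 (t = 469567*(1/157558) = 469567/157558 ≈ 2.9803)
t + x(-644, X(-13)) = 469567/157558 + (231 - 13)/(91 - 13) = 469567/157558 + 218/78 = 469567/157558 + (1/78)*218 = 469567/157558 + 109/39 = 35486935/6144762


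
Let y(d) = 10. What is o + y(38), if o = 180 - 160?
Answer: 30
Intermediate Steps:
o = 20
o + y(38) = 20 + 10 = 30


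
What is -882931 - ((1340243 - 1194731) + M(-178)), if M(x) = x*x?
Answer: -1060127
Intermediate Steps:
M(x) = x²
-882931 - ((1340243 - 1194731) + M(-178)) = -882931 - ((1340243 - 1194731) + (-178)²) = -882931 - (145512 + 31684) = -882931 - 1*177196 = -882931 - 177196 = -1060127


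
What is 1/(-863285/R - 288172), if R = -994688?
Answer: -994688/286640367051 ≈ -3.4702e-6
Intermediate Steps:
1/(-863285/R - 288172) = 1/(-863285/(-994688) - 288172) = 1/(-863285*(-1/994688) - 288172) = 1/(863285/994688 - 288172) = 1/(-286640367051/994688) = -994688/286640367051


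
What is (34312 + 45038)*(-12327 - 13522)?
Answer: -2051118150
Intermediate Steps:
(34312 + 45038)*(-12327 - 13522) = 79350*(-25849) = -2051118150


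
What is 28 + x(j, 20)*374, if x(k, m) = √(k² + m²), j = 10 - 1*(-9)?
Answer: 28 + 374*√761 ≈ 10345.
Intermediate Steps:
j = 19 (j = 10 + 9 = 19)
28 + x(j, 20)*374 = 28 + √(19² + 20²)*374 = 28 + √(361 + 400)*374 = 28 + √761*374 = 28 + 374*√761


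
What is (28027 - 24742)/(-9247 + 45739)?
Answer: 1095/12164 ≈ 0.090020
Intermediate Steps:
(28027 - 24742)/(-9247 + 45739) = 3285/36492 = 3285*(1/36492) = 1095/12164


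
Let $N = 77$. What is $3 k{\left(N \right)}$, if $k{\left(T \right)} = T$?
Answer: $231$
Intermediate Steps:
$3 k{\left(N \right)} = 3 \cdot 77 = 231$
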